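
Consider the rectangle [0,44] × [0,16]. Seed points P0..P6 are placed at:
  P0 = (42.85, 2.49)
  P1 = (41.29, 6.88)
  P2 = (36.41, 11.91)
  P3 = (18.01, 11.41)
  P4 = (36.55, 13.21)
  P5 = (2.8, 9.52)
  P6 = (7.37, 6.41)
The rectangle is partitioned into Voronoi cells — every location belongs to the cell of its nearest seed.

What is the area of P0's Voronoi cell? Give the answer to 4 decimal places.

1. box [0,44]×[0,16]: [(0, 0) (44, 0) (44, 16) (0, 16)]
2. ⊥bis P0·P1 via (42.07,4.685): [(28.8859, 0) (44, 0) (44, 5.3708)]  |A|=40.5876
3. ⊥bis P0·P2 via (39.63,7.2): [(29.3282, 0.1572) (29.0983, 0) (44, 0) (44, 5.3708)]  |A|=40.5709
4. ⊥bis P0·P3 via (30.43,6.95): [(29.3282, 0.1572) (29.0983, 0) (44, 0) (44, 5.3708)]  |A|=40.5709
5. ⊥bis P0·P4 via (39.7,7.85): [(29.3282, 0.1572) (29.0983, 0) (44, 0) (44, 5.3708)]  |A|=40.5709
6. ⊥bis P0·P5 via (22.825,6.005): [(29.3282, 0.1572) (29.0983, 0) (44, 0) (44, 5.3708)]  |A|=40.5709
7. ⊥bis P0·P6 via (25.11,4.45): [(29.3282, 0.1572) (29.0983, 0) (44, 0) (44, 5.3708)]  |A|=40.5709
8. canonical 4-gon: [(29.3282, 0.1572) (29.0983, 0) (44, 0) (44, 5.3708)]
9. shoelace: 40.5709

Area of P0's cell: 40.5709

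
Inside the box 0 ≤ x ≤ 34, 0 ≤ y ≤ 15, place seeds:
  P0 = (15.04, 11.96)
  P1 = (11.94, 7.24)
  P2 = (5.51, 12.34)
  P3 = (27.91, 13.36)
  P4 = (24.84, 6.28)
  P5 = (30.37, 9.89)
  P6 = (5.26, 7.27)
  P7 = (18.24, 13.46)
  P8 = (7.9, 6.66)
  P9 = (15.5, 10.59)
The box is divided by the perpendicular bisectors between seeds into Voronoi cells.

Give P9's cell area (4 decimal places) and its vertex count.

1. box [0,34]×[0,15]: [(0, 0) (34, 0) (34, 15) (0, 15)]
2. ⊥bis P9·P0 via (15.27,11.275): [(0, 6.1478) (0, 0) (34, 0) (34, 15) (26.364, 15)]  |A|=393.3108
3. ⊥bis P9·P1 via (13.72,8.915): [(12.4046, 10.3129) (22.1091, 0) (34, 0) (34, 15) (26.364, 15)]  |A|=241.1757
4. ⊥bis P9·P2 via (10.505,11.465): [(12.4046, 10.3129) (22.1091, 0) (34, 0) (34, 15) (26.364, 15)]  |A|=241.1757
5. ⊥bis P9·P3 via (21.705,11.975): [(21.4017, 13.3338) (12.4046, 10.3129) (22.1091, 0) (24.3779, 0)]  |A|=76.1774
6. ⊥bis P9·P4 via (20.17,8.435): [(21.7371, 11.8311) (21.4017, 13.3338) (12.4046, 10.3129) (18.1964, 4.158)]  |A|=40.3837
7. ⊥bis P9·P5 via (22.935,10.24): [(21.7371, 11.8311) (21.4017, 13.3338) (12.4046, 10.3129) (18.1964, 4.158)]  |A|=40.3837
8. ⊥bis P9·P6 via (10.38,8.93): [(21.7371, 11.8311) (21.4017, 13.3338) (12.4046, 10.3129) (18.1964, 4.158)]  |A|=40.3837
9. ⊥bis P9·P7 via (16.87,12.025): [(20.3108, 8.7401) (17.0349, 11.8676) (12.4046, 10.3129) (18.1964, 4.158)]  |A|=29.5633
10. ⊥bis P9·P8 via (11.7,8.625): [(20.3108, 8.7401) (17.0349, 11.8676) (12.4046, 10.3129) (18.1964, 4.158)]  |A|=29.5633
11. canonical 4-gon: [(20.3108, 8.7401) (17.0349, 11.8676) (12.4046, 10.3129) (18.1964, 4.158)]
12. shoelace: 29.5633

Area of P9's cell: 29.5633 (4 vertices)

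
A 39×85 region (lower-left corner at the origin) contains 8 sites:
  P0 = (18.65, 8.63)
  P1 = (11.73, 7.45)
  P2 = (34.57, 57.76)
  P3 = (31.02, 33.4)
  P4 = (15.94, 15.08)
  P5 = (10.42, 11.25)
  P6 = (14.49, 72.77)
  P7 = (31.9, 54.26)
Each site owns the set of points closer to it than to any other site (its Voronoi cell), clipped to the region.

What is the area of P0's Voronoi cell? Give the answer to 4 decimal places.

1. box [0,39]×[0,85]: [(0, 0) (39, 0) (39, 85) (0, 85)]
2. ⊥bis P0·P1 via (15.19,8.04): [(16.561, 0) (39, 0) (39, 85) (2.0668, 85)]  |A|=2523.3208
3. ⊥bis P0·P2 via (26.61,33.195): [(9.9818, 38.5832) (16.561, 0) (39, 0) (39, 29.1802)]  |A|=856.2627
4. ⊥bis P0·P3 via (24.835,21.015): [(11.8738, 27.4878) (16.561, 0) (39, 0) (39, 13.9411)]  |A|=497.4838
5. ⊥bis P0·P4 via (17.295,11.855): [(31.3513, 17.7608) (14.7237, 10.7746) (16.561, 0) (39, 0) (39, 13.9411)]  |A|=348.5794
6. ⊥bis P0·P5 via (14.535,9.94): [(31.3513, 17.7608) (14.8126, 10.812) (14.7506, 10.6171) (16.561, 0) (39, 0) (39, 13.9411)]  |A|=348.5719
7. ⊥bis P0·P6 via (16.57,40.7): [(31.3513, 17.7608) (14.8126, 10.812) (14.7506, 10.6171) (16.561, 0) (39, 0) (39, 13.9411)]  |A|=348.5719
8. ⊥bis P0·P7 via (25.275,31.445): [(31.3513, 17.7608) (14.8126, 10.812) (14.7506, 10.6171) (16.561, 0) (39, 0) (39, 13.9411)]  |A|=348.5719
9. canonical 6-gon: [(31.3513, 17.7608) (14.8126, 10.812) (14.7506, 10.6171) (16.561, 0) (39, 0) (39, 13.9411)]
10. shoelace: 348.5719

Area of P0's cell: 348.5719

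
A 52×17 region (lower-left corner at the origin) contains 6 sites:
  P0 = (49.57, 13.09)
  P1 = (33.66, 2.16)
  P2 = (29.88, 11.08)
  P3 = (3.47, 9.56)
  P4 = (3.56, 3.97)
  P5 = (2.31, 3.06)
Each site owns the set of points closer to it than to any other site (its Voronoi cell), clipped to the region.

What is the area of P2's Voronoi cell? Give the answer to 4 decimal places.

1. box [0,52]×[0,17]: [(0, 0) (52, 0) (52, 17) (0, 17)]
2. ⊥bis P2·P0 via (39.725,12.085): [(0, 0) (40.9587, 0) (39.2233, 17) (0, 17)]  |A|=681.5464
3. ⊥bis P2·P1 via (31.77,6.62): [(0, 0) (16.1482, 0) (39.9299, 10.0779) (39.2233, 17) (0, 17)]  |A|=556.5278
4. ⊥bis P2·P3 via (16.675,10.32): [(17.2423, 0.4636) (39.9299, 10.0779) (39.2233, 17) (16.2905, 17)]  |A|=271.5319
5. ⊥bis P2·P4 via (16.72,7.525): [(16.8672, 6.98) (18.4852, 0.9904) (39.9299, 10.0779) (39.2233, 17) (16.2905, 17)]  |A|=267.3833
6. ⊥bis P2·P5 via (16.095,7.07): [(16.8672, 6.98) (18.4852, 0.9904) (39.9299, 10.0779) (39.2233, 17) (16.2905, 17)]  |A|=267.3833
7. canonical 5-gon: [(16.8672, 6.98) (18.4852, 0.9904) (39.9299, 10.0779) (39.2233, 17) (16.2905, 17)]
8. shoelace: 267.3833

Area of P2's cell: 267.3833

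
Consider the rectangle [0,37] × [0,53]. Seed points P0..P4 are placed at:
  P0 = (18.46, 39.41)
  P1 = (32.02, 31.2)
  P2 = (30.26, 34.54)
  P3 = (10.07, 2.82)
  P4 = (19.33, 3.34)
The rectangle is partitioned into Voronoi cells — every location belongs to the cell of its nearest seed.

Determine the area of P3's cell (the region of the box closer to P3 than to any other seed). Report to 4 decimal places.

Area of P3's cell: 324.8154

1. box [0,37]×[0,53]: [(0, 0) (37, 0) (37, 53) (0, 53)]
2. ⊥bis P3·P0 via (14.265,21.115): [(0, 24.3859) (0, 0) (37, 0) (37, 15.9019)]  |A|=745.3252
3. ⊥bis P3·P1 via (21.045,17.01): [(16.358, 20.6351) (0, 24.3859) (0, 0) (37, 0) (37, 4.6699)]  |A|=629.3994
4. ⊥bis P3·P2 via (20.165,18.68): [(16.358, 20.6351) (0, 24.3859) (0, 0) (37, 0) (37, 4.6699)]  |A|=629.3994
5. ⊥bis P3·P4 via (14.7,3.08): [(13.6797, 21.2492) (0, 24.3859) (0, 0) (14.873, 0)]  |A|=324.8154
6. canonical 4-gon: [(13.6797, 21.2492) (0, 24.3859) (0, 0) (14.873, 0)]
7. shoelace: 324.8154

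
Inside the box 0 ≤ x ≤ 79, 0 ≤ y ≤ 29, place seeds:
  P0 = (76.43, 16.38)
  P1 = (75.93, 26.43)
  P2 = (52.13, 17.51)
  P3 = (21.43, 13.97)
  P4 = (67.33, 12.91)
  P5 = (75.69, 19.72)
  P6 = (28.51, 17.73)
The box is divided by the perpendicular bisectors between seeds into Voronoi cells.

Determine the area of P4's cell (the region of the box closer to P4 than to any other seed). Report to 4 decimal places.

1. box [0,79]×[0,29]: [(0, 0) (79, 0) (79, 29) (0, 29)]
2. ⊥bis P4·P0 via (71.88,14.645): [(0, 0) (77.4644, 0) (66.4062, 29) (0, 29)]  |A|=2086.1234
3. ⊥bis P4·P1 via (71.63,19.67): [(0, 0) (77.4644, 0) (69.4303, 21.0692) (56.9624, 29) (0, 29)]  |A|=2048.675
4. ⊥bis P4·P2 via (59.73,15.21): [(55.127, 0) (77.4644, 0) (69.4303, 21.0692) (62.7828, 25.2976)]  |A|=335.5851
5. ⊥bis P4·P3 via (44.38,13.44): [(55.127, 0) (77.4644, 0) (69.4303, 21.0692) (62.7828, 25.2976)]  |A|=335.5851
6. ⊥bis P4·P5 via (71.51,16.315): [(55.127, 0) (77.4644, 0) (71.0084, 16.9308) (65.709, 23.4363) (62.7828, 25.2976)]  |A|=329.7527
7. ⊥bis P4·P6 via (47.92,15.32): [(55.127, 0) (77.4644, 0) (71.0084, 16.9308) (65.709, 23.4363) (62.7828, 25.2976)]  |A|=329.7527
8. canonical 5-gon: [(55.127, 0) (77.4644, 0) (71.0084, 16.9308) (65.709, 23.4363) (62.7828, 25.2976)]
9. shoelace: 329.7527

Area of P4's cell: 329.7527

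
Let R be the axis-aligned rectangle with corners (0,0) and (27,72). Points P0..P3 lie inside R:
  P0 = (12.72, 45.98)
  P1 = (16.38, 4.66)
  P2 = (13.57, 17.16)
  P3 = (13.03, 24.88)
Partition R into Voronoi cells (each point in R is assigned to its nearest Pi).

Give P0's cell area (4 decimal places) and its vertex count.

1. box [0,27]×[0,72]: [(0, 0) (27, 0) (27, 72) (0, 72)]
2. ⊥bis P0·P1 via (14.55,25.32): [(0, 24.0312) (27, 26.4228) (27, 72) (0, 72)]  |A|=1262.8712
3. ⊥bis P0·P2 via (13.145,31.57): [(0, 31.1823) (27, 31.9786) (27, 72) (0, 72)]  |A|=1091.3273
4. ⊥bis P0·P3 via (12.875,35.43): [(0, 35.2408) (27, 35.6375) (27, 72) (0, 72)]  |A|=987.1421
5. canonical 4-gon: [(0, 35.2408) (27, 35.6375) (27, 72) (0, 72)]
6. shoelace: 987.1421

Area of P0's cell: 987.1421 (4 vertices)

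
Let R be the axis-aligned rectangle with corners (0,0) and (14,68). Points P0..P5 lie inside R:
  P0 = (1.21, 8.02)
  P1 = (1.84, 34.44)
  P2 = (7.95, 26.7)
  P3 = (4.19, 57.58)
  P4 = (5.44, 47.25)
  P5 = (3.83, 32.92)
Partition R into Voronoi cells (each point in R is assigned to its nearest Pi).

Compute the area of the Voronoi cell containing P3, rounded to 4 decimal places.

Area of P3's cell: 214.4884

1. box [0,14]×[0,68]: [(0, 0) (14, 0) (14, 68) (0, 68)]
2. ⊥bis P3·P0 via (2.7,32.8): [(0, 32.9623) (14, 32.1205) (14, 68) (0, 68)]  |A|=496.4198
3. ⊥bis P3·P1 via (3.015,46.01): [(0, 46.3162) (14, 44.8944) (14, 68) (0, 68)]  |A|=313.5258
4. ⊥bis P3·P2 via (6.07,42.14): [(0, 46.3162) (14, 44.8944) (14, 68) (0, 68)]  |A|=313.5258
5. ⊥bis P3·P4 via (4.815,52.415): [(0, 51.8324) (14, 53.5264) (14, 68) (0, 68)]  |A|=214.4884
6. ⊥bis P3·P5 via (4.01,45.25): [(0, 51.8324) (14, 53.5264) (14, 68) (0, 68)]  |A|=214.4884
7. canonical 4-gon: [(0, 51.8324) (14, 53.5264) (14, 68) (0, 68)]
8. shoelace: 214.4884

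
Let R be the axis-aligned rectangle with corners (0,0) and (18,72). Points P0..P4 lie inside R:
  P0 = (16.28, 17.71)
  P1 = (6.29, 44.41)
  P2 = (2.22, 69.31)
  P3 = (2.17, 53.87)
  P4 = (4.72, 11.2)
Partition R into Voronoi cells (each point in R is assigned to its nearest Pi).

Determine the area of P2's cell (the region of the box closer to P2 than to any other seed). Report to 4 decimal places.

1. box [0,18]×[0,72]: [(0, 0) (18, 0) (18, 72) (0, 72)]
2. ⊥bis P2·P0 via (9.25,43.51): [(0, 40.9896) (18, 45.8942) (18, 72) (0, 72)]  |A|=514.0462
3. ⊥bis P2·P1 via (4.255,56.86): [(0, 56.1645) (18, 59.1067) (18, 72) (0, 72)]  |A|=258.5594
4. ⊥bis P2·P3 via (2.195,61.59): [(0, 61.5971) (18, 61.5388) (18, 72) (0, 72)]  |A|=187.7767
5. ⊥bis P2·P4 via (3.47,40.255): [(0, 61.5971) (18, 61.5388) (18, 72) (0, 72)]  |A|=187.7767
6. canonical 4-gon: [(0, 61.5971) (18, 61.5388) (18, 72) (0, 72)]
7. shoelace: 187.7767

Area of P2's cell: 187.7767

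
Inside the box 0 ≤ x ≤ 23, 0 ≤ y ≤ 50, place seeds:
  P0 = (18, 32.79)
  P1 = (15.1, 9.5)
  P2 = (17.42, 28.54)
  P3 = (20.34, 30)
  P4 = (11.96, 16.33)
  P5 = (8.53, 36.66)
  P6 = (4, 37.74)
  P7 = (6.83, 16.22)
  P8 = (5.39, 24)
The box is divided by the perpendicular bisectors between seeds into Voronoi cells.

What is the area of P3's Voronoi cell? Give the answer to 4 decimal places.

Area of P3's cell: 32.4693

1. box [0,23]×[0,50]: [(0, 0) (23, 0) (23, 50) (0, 50)]
2. ⊥bis P3·P0 via (19.17,31.395): [(0, 15.3169) (0, 0) (23, 0) (23, 34.6073)]  |A|=574.1282
3. ⊥bis P3·P1 via (17.72,19.75): [(8.19, 22.186) (23, 18.4004) (23, 34.6073)]  |A|=120.012
4. ⊥bis P3·P2 via (18.88,29.27): [(18.2171, 30.5958) (23, 21.03) (23, 34.6073)]  |A|=32.4693
5. ⊥bis P3·P4 via (16.15,23.165): [(18.2171, 30.5958) (23, 21.03) (23, 34.6073)]  |A|=32.4693
6. ⊥bis P3·P5 via (14.435,33.33): [(18.2171, 30.5958) (23, 21.03) (23, 34.6073)]  |A|=32.4693
7. ⊥bis P3·P6 via (12.17,33.87): [(18.2171, 30.5958) (23, 21.03) (23, 34.6073)]  |A|=32.4693
8. ⊥bis P3·P7 via (13.585,23.11): [(18.2171, 30.5958) (23, 21.03) (23, 34.6073)]  |A|=32.4693
9. ⊥bis P3·P8 via (12.865,27): [(18.2171, 30.5958) (23, 21.03) (23, 34.6073)]  |A|=32.4693
10. canonical 3-gon: [(18.2171, 30.5958) (23, 21.03) (23, 34.6073)]
11. shoelace: 32.4693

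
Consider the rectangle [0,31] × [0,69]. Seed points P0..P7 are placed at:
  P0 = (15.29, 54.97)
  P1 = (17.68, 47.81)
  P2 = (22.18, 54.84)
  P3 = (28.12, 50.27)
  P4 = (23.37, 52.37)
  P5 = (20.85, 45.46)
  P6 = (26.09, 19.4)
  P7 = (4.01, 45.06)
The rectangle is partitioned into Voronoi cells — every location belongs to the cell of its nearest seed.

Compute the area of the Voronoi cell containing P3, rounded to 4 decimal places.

1. box [0,31]×[0,69]: [(0, 0) (31, 0) (31, 69) (0, 69)]
2. ⊥bis P3·P0 via (21.705,52.62): [(2.4288, 0) (31, 0) (31, 69) (27.7055, 69)]  |A|=1099.3687
3. ⊥bis P3·P1 via (22.9,49.04): [(21.9189, 53.2038) (31, 14.6644) (31, 69) (27.7055, 69)]  |A|=272.7349
4. ⊥bis P3·P2 via (25.15,52.555): [(22.7935, 49.492) (31, 14.6644) (31, 60.1587)]  |A|=186.675
5. ⊥bis P3·P4 via (25.745,51.32): [(27.8324, 56.0416) (23.5387, 46.3295) (31, 14.6644) (31, 60.1587)]  |A|=176.2667
6. ⊥bis P3·P5 via (24.485,47.865): [(27.8324, 56.0416) (24.3247, 48.1073) (31, 38.018) (31, 60.1587)]  |A|=79.2435
7. ⊥bis P3·P6 via (27.105,34.835): [(27.8324, 56.0416) (24.3247, 48.1073) (31, 38.018) (31, 60.1587)]  |A|=79.2435
8. ⊥bis P3·P7 via (16.065,47.665): [(27.8324, 56.0416) (24.3247, 48.1073) (31, 38.018) (31, 60.1587)]  |A|=79.2435
9. canonical 4-gon: [(27.8324, 56.0416) (24.3247, 48.1073) (31, 38.018) (31, 60.1587)]
10. shoelace: 79.2435

Area of P3's cell: 79.2435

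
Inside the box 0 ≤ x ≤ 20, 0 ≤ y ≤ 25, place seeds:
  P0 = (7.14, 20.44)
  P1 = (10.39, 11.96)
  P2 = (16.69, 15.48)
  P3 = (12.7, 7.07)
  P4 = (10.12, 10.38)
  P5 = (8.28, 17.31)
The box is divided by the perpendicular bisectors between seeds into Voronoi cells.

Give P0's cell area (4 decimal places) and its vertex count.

1. box [0,20]×[0,25]: [(0, 0) (20, 0) (20, 25) (0, 25)]
2. ⊥bis P0·P1 via (8.765,16.2): [(0, 12.8408) (20, 20.5059) (20, 25) (0, 25)]  |A|=166.5336
3. ⊥bis P0·P2 via (11.915,17.96): [(0, 12.8408) (11.5566, 17.2699) (15.5714, 25) (0, 25)]  |A|=130.4438
4. ⊥bis P0·P3 via (9.92,13.755): [(0, 12.8408) (11.5566, 17.2699) (15.5714, 25) (0, 25)]  |A|=130.4438
5. ⊥bis P0·P4 via (8.63,15.41): [(0, 12.8536) (0.1474, 12.8973) (11.5566, 17.2699) (15.5714, 25) (0, 25)]  |A|=130.4428
6. ⊥bis P0·P5 via (7.71,18.875): [(0, 16.0669) (13.4821, 20.9773) (15.5714, 25) (0, 25)]  |A|=91.5381
7. canonical 4-gon: [(0, 16.0669) (13.4821, 20.9773) (15.5714, 25) (0, 25)]
8. shoelace: 91.5381

Area of P0's cell: 91.5381 (4 vertices)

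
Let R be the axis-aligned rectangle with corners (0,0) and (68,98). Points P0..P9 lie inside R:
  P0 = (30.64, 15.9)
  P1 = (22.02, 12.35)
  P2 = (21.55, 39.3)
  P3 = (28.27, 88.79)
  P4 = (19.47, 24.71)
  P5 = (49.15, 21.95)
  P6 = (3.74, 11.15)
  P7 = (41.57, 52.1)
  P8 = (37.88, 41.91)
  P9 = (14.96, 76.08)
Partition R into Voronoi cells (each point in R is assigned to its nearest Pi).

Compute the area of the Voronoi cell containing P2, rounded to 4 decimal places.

1. box [0,68]×[0,98]: [(0, 0) (68, 0) (68, 98) (0, 98)]
2. ⊥bis P2·P0 via (26.095,27.6): [(0, 17.4631) (68, 43.8785) (68, 98) (0, 98)]  |A|=4578.3864
3. ⊥bis P2·P1 via (21.785,25.825): [(0, 25.4451) (21.5135, 25.8203) (68, 43.8785) (68, 98) (0, 98)]  |A|=4492.5262
4. ⊥bis P2·P3 via (24.91,64.045): [(0, 67.4274) (0, 25.4451) (21.5135, 25.8203) (68, 43.8785) (68, 58.194)]  |A|=2099.6548
5. ⊥bis P2·P4 via (20.51,32.005): [(0, 67.4274) (0, 34.929) (32.8909, 30.2399) (68, 43.8785) (68, 58.194)]  |A|=1898.2809
6. ⊥bis P2·P5 via (35.35,30.625): [(53.8853, 60.1106) (0, 67.4274) (0, 34.929) (32.8909, 30.2399) (35.8243, 31.3794)]  |A|=1447.9013
7. ⊥bis P2·P6 via (12.645,25.225): [(53.8853, 60.1106) (0, 67.4274) (0, 34.929) (32.8909, 30.2399) (35.8243, 31.3794)]  |A|=1447.9013
8. ⊥bis P2·P7 via (31.56,45.7): [(38.2494, 35.2373) (19.3481, 64.8002) (0, 67.4274) (0, 34.929) (32.8909, 30.2399) (35.8243, 31.3794)]  |A|=981.7109
9. ⊥bis P2·P8 via (29.715,40.605): [(28.0143, 51.2457) (19.3481, 64.8002) (0, 67.4274) (0, 34.929) (31.3362, 30.4616)]  |A|=893.1812
10. ⊥bis P2·P9 via (18.255,57.69): [(28.0143, 51.2457) (23.3145, 58.5965) (0, 54.4192) (0, 34.929) (31.3362, 30.4616)]  |A|=686.7367
11. canonical 5-gon: [(28.0143, 51.2457) (23.3145, 58.5965) (0, 54.4192) (0, 34.929) (31.3362, 30.4616)]
12. shoelace: 686.7367

Area of P2's cell: 686.7367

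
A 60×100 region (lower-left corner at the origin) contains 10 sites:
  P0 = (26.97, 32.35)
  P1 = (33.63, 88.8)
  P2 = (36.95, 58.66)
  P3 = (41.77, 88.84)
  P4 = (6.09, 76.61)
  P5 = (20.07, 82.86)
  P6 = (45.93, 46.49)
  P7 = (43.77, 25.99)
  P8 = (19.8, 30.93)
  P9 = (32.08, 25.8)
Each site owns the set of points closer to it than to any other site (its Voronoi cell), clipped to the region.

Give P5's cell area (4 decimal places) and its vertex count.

Area of P5's cell: 510.3258 (4 vertices)

1. box [0,60]×[0,100]: [(0, 0) (60, 0) (60, 100) (0, 100)]
2. ⊥bis P5·P0 via (23.52,57.605): [(0, 54.392) (60, 62.5884) (60, 100) (0, 100)]  |A|=2490.5873
3. ⊥bis P5·P1 via (26.85,85.83): [(0, 54.392) (38.3279, 59.6279) (20.6428, 100) (0, 100)]  |A|=1290.7266
4. ⊥bis P5·P2 via (28.51,70.76): [(0, 54.392) (6.2725, 55.2489) (32.295, 73.4001) (20.6428, 100) (0, 100)]  |A|=1056.78
5. ⊥bis P5·P3 via (30.92,85.85): [(0, 54.392) (6.2725, 55.2489) (32.295, 73.4001) (20.6428, 100) (0, 100)]  |A|=1056.78
6. ⊥bis P5·P4 via (13.08,79.735): [(19.8065, 64.6891) (32.295, 73.4001) (20.6428, 100) (4.0202, 100)]  |A|=510.3258
7. ⊥bis P5·P6 via (33,64.675): [(19.8065, 64.6891) (32.295, 73.4001) (20.6428, 100) (4.0202, 100)]  |A|=510.3258
8. ⊥bis P5·P7 via (31.92,54.425): [(19.8065, 64.6891) (32.295, 73.4001) (20.6428, 100) (4.0202, 100)]  |A|=510.3258
9. ⊥bis P5·P8 via (19.935,56.895): [(19.8065, 64.6891) (32.295, 73.4001) (20.6428, 100) (4.0202, 100)]  |A|=510.3258
10. ⊥bis P5·P9 via (26.075,54.33): [(19.8065, 64.6891) (32.295, 73.4001) (20.6428, 100) (4.0202, 100)]  |A|=510.3258
11. canonical 4-gon: [(19.8065, 64.6891) (32.295, 73.4001) (20.6428, 100) (4.0202, 100)]
12. shoelace: 510.3258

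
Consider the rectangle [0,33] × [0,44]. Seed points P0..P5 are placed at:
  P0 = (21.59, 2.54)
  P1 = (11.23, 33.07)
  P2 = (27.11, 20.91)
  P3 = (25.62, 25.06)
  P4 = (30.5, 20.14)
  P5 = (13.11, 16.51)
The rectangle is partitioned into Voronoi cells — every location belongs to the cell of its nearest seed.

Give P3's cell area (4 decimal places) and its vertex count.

Area of P3's cell: 250.2209 (6 vertices)

1. box [0,33]×[0,44]: [(0, 0) (33, 0) (33, 44) (0, 44)]
2. ⊥bis P3·P0 via (23.605,13.8): [(0, 18.0242) (33, 12.1187) (33, 44) (0, 44)]  |A|=954.642
3. ⊥bis P3·P1 via (18.425,29.065): [(11.1669, 16.0258) (33, 12.1187) (33, 44) (26.7384, 44)]  |A|=435.6151
4. ⊥bis P3·P2 via (26.365,22.985): [(12.2122, 17.9036) (33, 25.3672) (33, 44) (26.7384, 44)]  |A|=275.3707
5. ⊥bis P3·P4 via (28.06,22.6): [(12.2122, 17.9036) (29.63, 24.1573) (33, 27.4998) (33, 44) (26.7384, 44)]  |A|=271.7772
6. ⊥bis P3·P5 via (19.365,20.785): [(16.3068, 25.2596) (19.5369, 20.5335) (29.63, 24.1573) (33, 27.4998) (33, 44) (26.7384, 44)]  |A|=250.2209
7. canonical 6-gon: [(16.3068, 25.2596) (19.5369, 20.5335) (29.63, 24.1573) (33, 27.4998) (33, 44) (26.7384, 44)]
8. shoelace: 250.2209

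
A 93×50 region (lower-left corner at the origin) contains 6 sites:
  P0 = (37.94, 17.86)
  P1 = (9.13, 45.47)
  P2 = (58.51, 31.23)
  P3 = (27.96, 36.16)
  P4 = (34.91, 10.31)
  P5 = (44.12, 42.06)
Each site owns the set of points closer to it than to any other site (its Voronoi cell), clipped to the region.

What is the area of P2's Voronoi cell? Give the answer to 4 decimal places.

Area of P2's cell: 1937.4980

1. box [0,93]×[0,50]: [(0, 0) (93, 0) (93, 50) (0, 50)]
2. ⊥bis P2·P0 via (48.225,24.545): [(64.1787, 0) (93, 0) (93, 50) (31.6799, 50)]  |A|=2253.5369
3. ⊥bis P2·P1 via (33.82,38.35): [(35.4894, 44.139) (64.1787, 0) (93, 0) (93, 50) (37.1796, 50)]  |A|=2237.42
4. ⊥bis P2·P3 via (43.235,33.695): [(43.0446, 32.5151) (64.1787, 0) (93, 0) (93, 50) (45.8662, 50)]  |A|=2129.5138
5. ⊥bis P2·P4 via (46.71,20.77): [(43.0446, 32.5151) (61.5874, 3.9867) (65.1214, 0) (93, 0) (93, 50) (45.8662, 50)]  |A|=2127.6346
6. ⊥bis P2·P5 via (51.315,36.645): [(45.4369, 28.8346) (61.5874, 3.9867) (65.1214, 0) (93, 0) (93, 50) (61.3661, 50)]  |A|=1937.498
7. canonical 6-gon: [(45.4369, 28.8346) (61.5874, 3.9867) (65.1214, 0) (93, 0) (93, 50) (61.3661, 50)]
8. shoelace: 1937.498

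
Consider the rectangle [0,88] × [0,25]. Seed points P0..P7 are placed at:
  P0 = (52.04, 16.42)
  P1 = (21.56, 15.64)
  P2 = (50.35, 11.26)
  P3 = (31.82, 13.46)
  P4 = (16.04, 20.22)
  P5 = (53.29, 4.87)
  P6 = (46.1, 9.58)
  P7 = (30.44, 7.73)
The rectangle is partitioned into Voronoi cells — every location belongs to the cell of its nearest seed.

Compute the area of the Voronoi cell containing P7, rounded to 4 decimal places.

Area of P7's cell: 192.2570

1. box [0,88]×[0,25]: [(0, 0) (88, 0) (88, 25) (0, 25)]
2. ⊥bis P7·P0 via (41.24,12.075): [(0, 0) (46.098, 0) (36.0401, 25) (0, 25)]  |A|=1026.7254
3. ⊥bis P7·P1 via (26,11.685): [(15.5914, 0) (46.098, 0) (36.6065, 23.5921)]  |A|=359.8575
4. ⊥bis P7·P2 via (40.395,9.495): [(15.5914, 0) (42.0784, 0) (38.9113, 17.8631) (36.6065, 23.5921)]  |A|=323.957
5. ⊥bis P7·P3 via (31.13,10.595): [(26.1067, 11.8048) (15.5914, 0) (42.0784, 0) (40.6045, 8.3132)]  |A|=214.0254
6. ⊥bis P7·P4 via (23.24,13.975): [(26.1067, 11.8048) (15.5914, 0) (42.0784, 0) (40.6045, 8.3132)]  |A|=214.0254
7. ⊥bis P7·P5 via (41.865,6.3): [(26.1067, 11.8048) (15.5914, 0) (41.0765, 0) (41.4911, 3.3127) (40.6045, 8.3132)]  |A|=212.3657
8. ⊥bis P7·P6 via (38.27,8.655): [(38.2432, 8.8819) (26.1067, 11.8048) (15.5914, 0) (39.2925, 0)]  |A|=192.257
9. canonical 4-gon: [(38.2432, 8.8819) (26.1067, 11.8048) (15.5914, 0) (39.2925, 0)]
10. shoelace: 192.257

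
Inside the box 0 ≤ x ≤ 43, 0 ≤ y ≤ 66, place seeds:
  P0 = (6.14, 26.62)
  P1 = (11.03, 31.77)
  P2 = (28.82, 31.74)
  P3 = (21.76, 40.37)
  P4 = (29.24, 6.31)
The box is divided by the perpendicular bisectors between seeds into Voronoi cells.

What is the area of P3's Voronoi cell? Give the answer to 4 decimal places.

Area of P3's cell: 1010.9057

1. box [0,43]×[0,66]: [(0, 0) (43, 0) (43, 66) (0, 66)]
2. ⊥bis P3·P0 via (13.95,33.495): [(0, 49.3422) (43, 0.4942) (43, 66) (0, 66)]  |A|=1766.5174
3. ⊥bis P3·P1 via (16.395,36.07): [(0, 56.5256) (43, 2.8756) (43, 66) (0, 66)]  |A|=1560.8732
4. ⊥bis P3·P2 via (25.29,36.055): [(0, 56.5256) (19.9248, 31.6659) (43, 50.5431) (43, 66) (0, 66)]  |A|=1010.9057
5. ⊥bis P3·P4 via (25.5,23.34): [(0, 56.5256) (19.9248, 31.6659) (43, 50.5431) (43, 66) (0, 66)]  |A|=1010.9057
6. canonical 5-gon: [(0, 56.5256) (19.9248, 31.6659) (43, 50.5431) (43, 66) (0, 66)]
7. shoelace: 1010.9057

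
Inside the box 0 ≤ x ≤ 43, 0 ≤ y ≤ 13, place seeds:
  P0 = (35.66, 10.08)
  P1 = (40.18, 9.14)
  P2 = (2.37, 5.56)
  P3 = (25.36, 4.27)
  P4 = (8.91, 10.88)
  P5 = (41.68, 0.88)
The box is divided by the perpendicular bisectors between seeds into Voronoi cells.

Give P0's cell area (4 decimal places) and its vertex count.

1. box [0,43]×[0,13]: [(0, 0) (43, 0) (43, 13) (0, 13)]
2. ⊥bis P0·P1 via (37.92,9.61): [(0, 0) (35.9215, 0) (38.625, 13) (0, 13)]  |A|=484.552
3. ⊥bis P0·P2 via (19.015,7.82): [(20.0768, 0) (35.9215, 0) (38.625, 13) (18.3117, 13)]  |A|=235.0271
4. ⊥bis P0·P3 via (30.51,7.175): [(34.5573, 0) (35.9215, 0) (38.625, 13) (27.2242, 13)]  |A|=82.9722
5. ⊥bis P0·P4 via (22.285,10.48): [(34.5573, 0) (35.9215, 0) (38.625, 13) (27.2242, 13)]  |A|=82.9722
6. ⊥bis P0·P5 via (38.67,5.48): [(33.4082, 2.037) (36.8077, 4.2614) (38.625, 13) (27.2242, 13)]  |A|=75.3253
7. canonical 4-gon: [(33.4082, 2.037) (36.8077, 4.2614) (38.625, 13) (27.2242, 13)]
8. shoelace: 75.3253

Area of P0's cell: 75.3253 (4 vertices)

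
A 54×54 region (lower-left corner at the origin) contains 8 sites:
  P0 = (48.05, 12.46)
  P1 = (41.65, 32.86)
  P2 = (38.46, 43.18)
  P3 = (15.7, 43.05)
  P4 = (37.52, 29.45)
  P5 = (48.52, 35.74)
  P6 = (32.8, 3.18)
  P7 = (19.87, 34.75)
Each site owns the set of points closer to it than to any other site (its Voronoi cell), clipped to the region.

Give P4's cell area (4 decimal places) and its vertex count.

Area of P4's cell: 267.5960 (5 vertices)

1. box [0,54]×[0,54]: [(0, 0) (54, 0) (54, 54) (0, 54)]
2. ⊥bis P4·P0 via (42.785,20.955): [(0, 0) (8.9744, 0) (54, 27.9058) (54, 54) (0, 54)]  |A|=2287.7627
3. ⊥bis P4·P1 via (39.585,31.155): [(0, 0) (8.9744, 0) (46.2392, 23.0958) (20.7227, 54) (0, 54)]  |A|=1672.3022
4. ⊥bis P4·P2 via (37.99,36.315): [(0, 38.9159) (0, 0) (8.9744, 0) (46.2392, 23.0958) (35.1649, 36.5084)]  |A|=1225.8513
5. ⊥bis P4·P3 via (26.61,36.25): [(27.1146, 37.0596) (4.016, 0) (8.9744, 0) (46.2392, 23.0958) (35.1649, 36.5084)]  |A|=623.8402
6. ⊥bis P4·P5 via (43.02,32.595): [(27.1146, 37.0596) (4.016, 0) (8.9744, 0) (46.2392, 23.0958) (35.1649, 36.5084)]  |A|=623.8402
7. ⊥bis P4·P6 via (35.16,16.315): [(27.1146, 37.0596) (16.2973, 19.7041) (35.2673, 16.2957) (46.2392, 23.0958) (35.1649, 36.5084)]  |A|=375.6164
8. ⊥bis P4·P7 via (28.695,32.1): [(30.1224, 36.8536) (24.5286, 18.2252) (35.2673, 16.2957) (46.2392, 23.0958) (35.1649, 36.5084)]  |A|=267.596
9. canonical 5-gon: [(30.1224, 36.8536) (24.5286, 18.2252) (35.2673, 16.2957) (46.2392, 23.0958) (35.1649, 36.5084)]
10. shoelace: 267.596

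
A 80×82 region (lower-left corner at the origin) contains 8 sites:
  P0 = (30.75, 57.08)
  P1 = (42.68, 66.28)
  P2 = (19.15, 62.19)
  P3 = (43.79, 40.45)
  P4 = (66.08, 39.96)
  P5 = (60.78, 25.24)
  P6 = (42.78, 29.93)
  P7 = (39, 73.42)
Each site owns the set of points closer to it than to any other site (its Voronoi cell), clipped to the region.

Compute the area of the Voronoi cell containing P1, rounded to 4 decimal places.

Area of P1's cell: 736.6893

1. box [0,80]×[0,82]: [(0, 0) (80, 0) (80, 82) (0, 82)]
2. ⊥bis P1·P0 via (36.715,61.68): [(80, 5.5506) (80, 82) (21.0449, 82)]  |A|=2253.5387
3. ⊥bis P1·P2 via (30.915,64.235): [(29.8006, 70.6462) (80, 5.5506) (80, 82) (27.8271, 82)]  |A|=2215.037
4. ⊥bis P1·P3 via (43.235,53.365): [(29.8006, 70.6462) (43.1307, 53.3605) (80, 54.9449) (80, 82) (27.8271, 82)]  |A|=1304.4708
5. ⊥bis P1·P4 via (54.38,53.12): [(29.8006, 70.6462) (43.1307, 53.3605) (55.2356, 53.8807) (80, 75.8977) (80, 82) (27.8271, 82)]  |A|=1045.0301
6. ⊥bis P1·P5 via (51.73,45.76): [(29.8006, 70.6462) (43.1307, 53.3605) (55.2356, 53.8807) (80, 75.8977) (80, 82) (27.8271, 82)]  |A|=1045.0301
7. ⊥bis P1·P6 via (42.73,48.105): [(29.8006, 70.6462) (43.1307, 53.3605) (55.2356, 53.8807) (80, 75.8977) (80, 82) (27.8271, 82)]  |A|=1045.0301
8. ⊥bis P1·P7 via (40.84,69.85): [(33.3798, 66.0049) (43.1307, 53.3605) (55.2356, 53.8807) (80, 75.8977) (80, 82) (64.4136, 82)]  |A|=736.6893
9. canonical 6-gon: [(33.3798, 66.0049) (43.1307, 53.3605) (55.2356, 53.8807) (80, 75.8977) (80, 82) (64.4136, 82)]
10. shoelace: 736.6893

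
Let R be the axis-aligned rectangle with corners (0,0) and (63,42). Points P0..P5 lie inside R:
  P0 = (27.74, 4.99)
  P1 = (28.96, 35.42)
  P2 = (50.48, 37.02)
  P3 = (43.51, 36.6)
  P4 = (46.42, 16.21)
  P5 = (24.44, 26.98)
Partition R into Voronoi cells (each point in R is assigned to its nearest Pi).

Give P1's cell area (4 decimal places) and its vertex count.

1. box [0,63]×[0,42]: [(0, 0) (63, 0) (63, 42) (0, 42)]
2. ⊥bis P1·P0 via (28.35,20.205): [(0, 21.3416) (63, 18.8158) (63, 42) (0, 42)]  |A|=1381.0413
3. ⊥bis P1·P2 via (39.72,36.22): [(0, 21.3416) (40.9483, 19.6999) (39.2903, 42) (0, 42)]  |A|=861.0507
4. ⊥bis P1·P3 via (36.235,36.01): [(0, 21.3416) (37.5467, 19.8363) (35.7492, 42) (0, 42)]  |A|=783.9947
5. ⊥bis P1·P4 via (37.69,25.815): [(0, 21.3416) (31.3839, 20.0834) (37.1049, 25.2832) (35.7492, 42) (0, 42)]  |A|=767.2651
6. ⊥bis P1·P5 via (26.7,31.2): [(37.0757, 25.6433) (35.7492, 42) (6.5336, 42)]  |A|=238.9349
7. canonical 3-gon: [(37.0757, 25.6433) (35.7492, 42) (6.5336, 42)]
8. shoelace: 238.9349

Area of P1's cell: 238.9349 (3 vertices)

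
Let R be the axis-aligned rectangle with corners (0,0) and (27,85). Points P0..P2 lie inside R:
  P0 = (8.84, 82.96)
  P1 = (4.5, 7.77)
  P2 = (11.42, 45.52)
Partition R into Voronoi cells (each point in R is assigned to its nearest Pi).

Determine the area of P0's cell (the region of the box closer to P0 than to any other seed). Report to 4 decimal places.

Area of P0's cell: 554.2499

1. box [0,27]×[0,85]: [(0, 0) (27, 0) (27, 85) (0, 85)]
2. ⊥bis P0·P1 via (6.67,45.365): [(0, 45.75) (27, 44.1915) (27, 85) (0, 85)]  |A|=1080.7892
3. ⊥bis P0·P2 via (10.13,64.24): [(0, 63.5419) (27, 65.4025) (27, 85) (0, 85)]  |A|=554.2499
4. canonical 4-gon: [(0, 63.5419) (27, 65.4025) (27, 85) (0, 85)]
5. shoelace: 554.2499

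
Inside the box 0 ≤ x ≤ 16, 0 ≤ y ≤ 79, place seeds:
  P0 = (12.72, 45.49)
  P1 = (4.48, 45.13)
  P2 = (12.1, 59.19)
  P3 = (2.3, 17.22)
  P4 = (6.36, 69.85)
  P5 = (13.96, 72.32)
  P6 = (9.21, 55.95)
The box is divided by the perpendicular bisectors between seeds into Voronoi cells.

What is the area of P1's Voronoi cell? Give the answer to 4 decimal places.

1. box [0,16]×[0,79]: [(0, 0) (16, 0) (16, 79) (0, 79)]
2. ⊥bis P1·P0 via (8.6,45.31): [(0, 0) (10.5796, 0) (7.1281, 79) (0, 79)]  |A|=699.453
3. ⊥bis P1·P2 via (8.29,52.16): [(0, 56.6529) (0, 0) (10.5796, 0) (8.301, 52.154)]  |A|=511.0209
4. ⊥bis P1·P3 via (3.39,31.175): [(0, 56.6529) (0, 31.4398) (9.2375, 30.7183) (8.301, 52.154)]  |A|=203.3155
5. ⊥bis P1·P4 via (5.42,57.49): [(0, 56.6529) (0, 31.4398) (9.2375, 30.7183) (8.301, 52.154)]  |A|=203.3155
6. ⊥bis P1·P5 via (9.22,58.725): [(0, 56.6529) (0, 31.4398) (9.2375, 30.7183) (8.301, 52.154)]  |A|=203.3155
7. ⊥bis P1·P6 via (6.845,50.54): [(0, 53.5323) (0, 31.4398) (9.2375, 30.7183) (8.4012, 49.8597)]  |A|=180.91
8. canonical 4-gon: [(0, 53.5323) (0, 31.4398) (9.2375, 30.7183) (8.4012, 49.8597)]
9. shoelace: 180.91

Area of P1's cell: 180.9100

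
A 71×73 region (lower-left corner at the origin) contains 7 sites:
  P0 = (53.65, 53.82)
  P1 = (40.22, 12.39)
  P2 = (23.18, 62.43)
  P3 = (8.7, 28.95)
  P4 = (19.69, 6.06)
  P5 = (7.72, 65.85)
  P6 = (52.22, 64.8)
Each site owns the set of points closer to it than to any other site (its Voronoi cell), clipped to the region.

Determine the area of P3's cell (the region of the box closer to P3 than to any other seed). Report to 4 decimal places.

Area of P3's cell: 816.0375

1. box [0,71]×[0,73]: [(0, 0) (71, 0) (71, 73) (0, 73)]
2. ⊥bis P3·P0 via (31.175,41.385): [(0, 0) (54.0726, 0) (13.683, 73) (0, 73)]  |A|=2473.0779
3. ⊥bis P3·P1 via (24.46,20.67): [(0, 0) (13.6004, 0) (33.313, 37.5207) (13.683, 73) (0, 73)]  |A|=1713.8056
4. ⊥bis P3·P2 via (15.94,45.69): [(0, 52.584) (0, 0) (13.6004, 0) (33.313, 37.5207) (32.8363, 38.3824)]  |A|=1141.7765
5. ⊥bis P3·P4 via (14.195,17.505): [(0, 52.584) (0, 10.6897) (25.699, 23.0283) (33.313, 37.5207) (32.8363, 38.3824)]  |A|=847.8225
6. ⊥bis P3·P5 via (8.21,47.4): [(11.7677, 47.4945) (0, 47.182) (0, 10.6897) (25.699, 23.0283) (33.313, 37.5207) (32.8363, 38.3824)]  |A|=816.0375
7. ⊥bis P3·P6 via (30.46,46.875): [(11.7677, 47.4945) (0, 47.182) (0, 10.6897) (25.699, 23.0283) (33.313, 37.5207) (32.8363, 38.3824)]  |A|=816.0375
8. canonical 6-gon: [(11.7677, 47.4945) (0, 47.182) (0, 10.6897) (25.699, 23.0283) (33.313, 37.5207) (32.8363, 38.3824)]
9. shoelace: 816.0375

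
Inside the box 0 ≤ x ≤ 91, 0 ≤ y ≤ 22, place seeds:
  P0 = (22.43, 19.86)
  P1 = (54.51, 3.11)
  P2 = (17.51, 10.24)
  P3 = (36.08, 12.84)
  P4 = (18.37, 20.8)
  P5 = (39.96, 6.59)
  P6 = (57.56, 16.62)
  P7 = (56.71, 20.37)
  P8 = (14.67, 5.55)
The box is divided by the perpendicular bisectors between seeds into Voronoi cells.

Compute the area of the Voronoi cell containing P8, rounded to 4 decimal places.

1. box [0,91]×[0,22]: [(0, 0) (91, 0) (91, 22) (0, 22)]
2. ⊥bis P8·P0 via (18.55,12.705): [(0, 0) (41.9789, 0) (1.4093, 22) (0, 22)]  |A|=477.2711
3. ⊥bis P8·P1 via (34.59,4.33): [(0, 0) (34.3248, 0) (34.5708, 4.0172) (1.4093, 22) (0, 22)]  |A|=461.8969
4. ⊥bis P8·P2 via (16.09,7.895): [(0, 17.6382) (0, 0) (29.1279, 0)]  |A|=256.8816
5. ⊥bis P8·P3 via (25.375,9.195): [(28.3443, 0.4745) (0, 17.6382) (0, 0) (28.5059, 0)]  |A|=256.734
6. ⊥bis P8·P4 via (16.52,13.175): [(28.3443, 0.4745) (1.2539, 16.8789) (0, 17.1831) (0, 0) (28.5059, 0)]  |A|=256.4487
7. ⊥bis P8·P5 via (27.315,6.07): [(27.5247, 0.9708) (1.2539, 16.8789) (0, 17.1831) (0, 0) (27.5646, 0)]  |A|=255.8375
8. ⊥bis P8·P6 via (36.115,11.085): [(27.5247, 0.9708) (1.2539, 16.8789) (0, 17.1831) (0, 0) (27.5646, 0)]  |A|=255.8375
9. ⊥bis P8·P7 via (35.69,12.96): [(27.5247, 0.9708) (1.2539, 16.8789) (0, 17.1831) (0, 0) (27.5646, 0)]  |A|=255.8375
10. canonical 5-gon: [(27.5247, 0.9708) (1.2539, 16.8789) (0, 17.1831) (0, 0) (27.5646, 0)]
11. shoelace: 255.8375

Area of P8's cell: 255.8375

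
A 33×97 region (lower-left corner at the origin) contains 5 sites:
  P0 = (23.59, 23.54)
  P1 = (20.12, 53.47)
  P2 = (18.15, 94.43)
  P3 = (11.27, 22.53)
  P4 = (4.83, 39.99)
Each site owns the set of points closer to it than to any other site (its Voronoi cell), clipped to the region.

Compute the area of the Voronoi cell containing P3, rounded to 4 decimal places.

1. box [0,33]×[0,97]: [(0, 0) (33, 0) (33, 97) (0, 97)]
2. ⊥bis P3·P0 via (17.43,23.035): [(0, 0) (19.3184, 0) (11.3663, 97) (0, 97)]  |A|=1488.2095
3. ⊥bis P3·P1 via (15.695,38): [(0, 42.4894) (0, 0) (19.3184, 0) (16.2154, 37.8512)]  |A|=710.1025
4. ⊥bis P3·P2 via (14.71,58.48): [(0, 42.4894) (0, 0) (19.3184, 0) (16.2154, 37.8512)]  |A|=710.1025
5. ⊥bis P3·P4 via (8.05,31.26): [(0, 28.2908) (0, 0) (19.3184, 0) (16.5002, 34.3768)]  |A|=565.4547
6. canonical 4-gon: [(0, 28.2908) (0, 0) (19.3184, 0) (16.5002, 34.3768)]
7. shoelace: 565.4547

Area of P3's cell: 565.4547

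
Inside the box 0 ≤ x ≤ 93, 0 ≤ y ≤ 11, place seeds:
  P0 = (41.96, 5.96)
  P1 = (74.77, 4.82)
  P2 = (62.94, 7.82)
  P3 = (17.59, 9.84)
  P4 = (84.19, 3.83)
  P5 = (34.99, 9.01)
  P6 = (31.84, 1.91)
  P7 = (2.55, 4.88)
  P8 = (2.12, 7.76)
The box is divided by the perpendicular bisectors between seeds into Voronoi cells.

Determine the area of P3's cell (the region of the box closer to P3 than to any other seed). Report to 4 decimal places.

1. box [0,93]×[0,11]: [(0, 0) (93, 0) (93, 11) (0, 11)]
2. ⊥bis P3·P0 via (29.775,7.9): [(0, 0) (28.5172, 0) (30.2686, 11) (0, 11)]  |A|=323.3218
3. ⊥bis P3·P1 via (46.18,7.33): [(0, 0) (28.5172, 0) (30.2686, 11) (0, 11)]  |A|=323.3218
4. ⊥bis P3·P2 via (40.265,8.83): [(0, 0) (28.5172, 0) (30.2686, 11) (0, 11)]  |A|=323.3218
5. ⊥bis P3·P4 via (50.89,6.835): [(0, 0) (28.5172, 0) (30.2686, 11) (0, 11)]  |A|=323.3218
6. ⊥bis P3·P5 via (26.29,9.425): [(0, 0) (25.8404, 0) (26.3651, 11) (0, 11)]  |A|=287.1305
7. ⊥bis P3·P6 via (24.715,5.875): [(0, 0) (21.4456, 0) (26.2524, 8.6378) (26.3651, 11) (0, 11)]  |A|=268.1499
8. ⊥bis P3·P7 via (10.07,7.36): [(12.4972, 0) (21.4456, 0) (26.2524, 8.6378) (26.3651, 11) (8.8696, 11)]  |A|=150.6324
9. ⊥bis P3·P8 via (9.855,8.8): [(10.0339, 7.4695) (12.4972, 0) (21.4456, 0) (26.2524, 8.6378) (26.3651, 11) (9.5592, 11)]  |A|=149.4151
10. canonical 6-gon: [(10.0339, 7.4695) (12.4972, 0) (21.4456, 0) (26.2524, 8.6378) (26.3651, 11) (9.5592, 11)]
11. shoelace: 149.4151

Area of P3's cell: 149.4151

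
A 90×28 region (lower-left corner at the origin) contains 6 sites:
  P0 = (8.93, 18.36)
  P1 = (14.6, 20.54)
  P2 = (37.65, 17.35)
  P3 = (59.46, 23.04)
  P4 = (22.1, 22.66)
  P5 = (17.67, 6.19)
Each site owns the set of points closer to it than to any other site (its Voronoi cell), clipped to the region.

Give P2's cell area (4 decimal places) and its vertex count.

1. box [0,90]×[0,28]: [(0, 0) (90, 0) (90, 28) (0, 28)]
2. ⊥bis P2·P0 via (23.29,17.855): [(22.6621, 0) (90, 0) (90, 28) (23.6468, 28)]  |A|=1871.6759
3. ⊥bis P2·P1 via (26.125,18.945): [(23.5031, 0) (90, 0) (90, 28) (27.3782, 28)]  |A|=1807.6621
4. ⊥bis P2·P3 via (48.555,20.195): [(23.5031, 0) (53.8237, 0) (46.5188, 28) (27.3782, 28)]  |A|=692.456
5. ⊥bis P2·P4 via (29.875,20.005): [(23.8162, 2.2621) (23.5031, 0) (53.8237, 0) (46.5188, 28) (32.6051, 28)]  |A|=625.1906
6. ⊥bis P2·P5 via (27.66,11.77): [(27.2895, 12.4334) (34.2342, 0) (53.8237, 0) (46.5188, 28) (32.6051, 28)]  |A|=556.1421
7. canonical 5-gon: [(27.2895, 12.4334) (34.2342, 0) (53.8237, 0) (46.5188, 28) (32.6051, 28)]
8. shoelace: 556.1421

Area of P2's cell: 556.1421 (5 vertices)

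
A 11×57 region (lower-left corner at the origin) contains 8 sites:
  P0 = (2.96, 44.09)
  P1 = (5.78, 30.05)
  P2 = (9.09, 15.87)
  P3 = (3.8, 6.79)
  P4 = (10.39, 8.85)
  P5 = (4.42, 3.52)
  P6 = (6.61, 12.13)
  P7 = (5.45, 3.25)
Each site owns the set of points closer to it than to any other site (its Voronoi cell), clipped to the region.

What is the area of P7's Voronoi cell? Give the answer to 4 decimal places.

1. box [0,11]×[0,57]: [(0, 0) (11, 0) (11, 57) (0, 57)]
2. ⊥bis P7·P0 via (4.205,23.67): [(0, 23.4136) (0, 0) (11, 0) (11, 24.0843)]  |A|=261.2385
3. ⊥bis P7·P1 via (5.615,16.65): [(0, 16.7191) (0, 0) (11, 0) (11, 16.5837)]  |A|=183.1656
4. ⊥bis P7·P2 via (7.27,9.56): [(0, 11.6569) (0, 0) (11, 0) (11, 8.4842)]  |A|=110.7758
5. ⊥bis P7·P3 via (4.625,5.02): [(0, 2.8643) (0, 0) (11, 0) (11, 7.9914)]  |A|=59.7062
6. ⊥bis P7·P4 via (7.92,6.05): [(7.5448, 6.3809) (0, 2.8643) (0, 0) (11, 0) (11, 3.333)]  |A|=51.6585
7. ⊥bis P7·P5 via (4.935,3.385): [(7.5448, 6.3809) (5.4664, 5.4122) (4.0477, 0) (11, 0) (11, 3.333)]  |A|=32.8765
8. ⊥bis P7·P6 via (6.03,7.69): [(7.5448, 6.3809) (5.4664, 5.4122) (4.0477, 0) (11, 0) (11, 3.333)]  |A|=32.8765
9. canonical 5-gon: [(7.5448, 6.3809) (5.4664, 5.4122) (4.0477, 0) (11, 0) (11, 3.333)]
10. shoelace: 32.8765

Area of P7's cell: 32.8765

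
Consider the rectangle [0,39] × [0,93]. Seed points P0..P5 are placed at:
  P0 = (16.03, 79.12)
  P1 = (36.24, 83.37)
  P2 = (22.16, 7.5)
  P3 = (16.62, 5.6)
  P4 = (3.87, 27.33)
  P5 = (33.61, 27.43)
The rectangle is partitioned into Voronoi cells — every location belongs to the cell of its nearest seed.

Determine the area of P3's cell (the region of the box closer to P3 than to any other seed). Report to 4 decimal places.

1. box [0,39]×[0,93]: [(0, 0) (39, 0) (39, 93) (0, 93)]
2. ⊥bis P3·P0 via (16.325,42.36): [(0, 42.229) (0, 0) (39, 0) (39, 42.542)]  |A|=1653.0337
3. ⊥bis P3·P1 via (26.43,44.485): [(34.2819, 42.5041) (0, 42.229) (0, 0) (39, 0) (39, 41.3138)]  |A|=1650.1364
4. ⊥bis P3·P2 via (19.39,6.55): [(7.1339, 42.2862) (0, 42.229) (0, 0) (21.6364, 0)]  |A|=608.0893
5. ⊥bis P3·P4 via (10.245,16.465): [(15.0272, 19.271) (0, 10.4538) (0, 0) (21.6364, 0)]  |A|=287.0225
6. ⊥bis P3·P5 via (25.115,16.515): [(15.0272, 19.271) (0, 10.4538) (0, 0) (21.6364, 0)]  |A|=287.0225
7. canonical 4-gon: [(15.0272, 19.271) (0, 10.4538) (0, 0) (21.6364, 0)]
8. shoelace: 287.0225

Area of P3's cell: 287.0225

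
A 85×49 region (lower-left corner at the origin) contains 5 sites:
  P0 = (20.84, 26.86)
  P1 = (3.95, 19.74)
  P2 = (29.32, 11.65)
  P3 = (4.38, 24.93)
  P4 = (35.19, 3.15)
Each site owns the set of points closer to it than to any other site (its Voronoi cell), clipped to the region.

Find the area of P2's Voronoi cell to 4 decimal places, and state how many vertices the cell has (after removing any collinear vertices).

1. box [0,85]×[0,49]: [(0, 0) (85, 0) (85, 49) (0, 49)]
2. ⊥bis P2·P0 via (25.08,19.255): [(0, 5.2722) (0, 0) (85, 0) (85, 49) (78.4316, 49)]  |A|=2450.1796
3. ⊥bis P2·P1 via (16.635,15.695): [(16.1896, 14.2984) (11.6302, 0) (85, 0) (85, 49) (78.4316, 49)]  |A|=2324.3558
4. ⊥bis P2·P3 via (16.85,18.29): [(16.1896, 14.2984) (11.6302, 0) (85, 0) (85, 49) (78.4316, 49)]  |A|=2324.3558
5. ⊥bis P2·P4 via (32.255,7.4): [(16.1896, 14.2984) (11.6302, 0) (21.5395, 0) (85, 43.8251) (85, 49) (78.4316, 49)]  |A|=933.7751
6. canonical 6-gon: [(16.1896, 14.2984) (11.6302, 0) (21.5395, 0) (85, 43.8251) (85, 49) (78.4316, 49)]
7. shoelace: 933.7751

Area of P2's cell: 933.7751 (6 vertices)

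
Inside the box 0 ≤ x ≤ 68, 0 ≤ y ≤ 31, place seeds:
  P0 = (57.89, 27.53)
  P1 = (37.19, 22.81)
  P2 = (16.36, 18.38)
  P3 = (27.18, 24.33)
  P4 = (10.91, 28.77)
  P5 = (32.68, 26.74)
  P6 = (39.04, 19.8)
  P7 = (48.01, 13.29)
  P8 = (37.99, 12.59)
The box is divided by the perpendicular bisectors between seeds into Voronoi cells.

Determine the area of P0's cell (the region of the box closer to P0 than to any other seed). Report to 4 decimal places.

1. box [0,68]×[0,31]: [(0, 0) (68, 0) (68, 31) (0, 31)]
2. ⊥bis P0·P1 via (47.54,25.17): [(53.2792, 0) (68, 0) (68, 31) (46.2106, 31)]  |A|=565.9066
3. ⊥bis P0·P2 via (37.125,22.955): [(53.2792, 0) (68, 0) (68, 31) (46.2106, 31)]  |A|=565.9066
4. ⊥bis P0·P3 via (42.535,25.93): [(53.2792, 0) (68, 0) (68, 31) (46.2106, 31)]  |A|=565.9066
5. ⊥bis P0·P4 via (34.4,28.15): [(53.2792, 0) (68, 0) (68, 31) (46.2106, 31)]  |A|=565.9066
6. ⊥bis P0·P5 via (45.285,27.135): [(53.2792, 0) (68, 0) (68, 31) (46.2106, 31)]  |A|=565.9066
7. ⊥bis P0·P6 via (48.465,23.665): [(47.1545, 26.8608) (58.1695, 0) (68, 0) (68, 31) (46.2106, 31)]  |A|=500.2281
8. ⊥bis P0·P7 via (52.95,20.41): [(47.1545, 26.8608) (48.5471, 23.4648) (68, 9.968) (68, 31) (46.2106, 31)]  |A|=287.9396
9. ⊥bis P0·P8 via (47.94,20.06): [(47.1545, 26.8608) (48.5471, 23.4648) (68, 9.968) (68, 31) (46.2106, 31)]  |A|=287.9396
10. canonical 5-gon: [(47.1545, 26.8608) (48.5471, 23.4648) (68, 9.968) (68, 31) (46.2106, 31)]
11. shoelace: 287.9396

Area of P0's cell: 287.9396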